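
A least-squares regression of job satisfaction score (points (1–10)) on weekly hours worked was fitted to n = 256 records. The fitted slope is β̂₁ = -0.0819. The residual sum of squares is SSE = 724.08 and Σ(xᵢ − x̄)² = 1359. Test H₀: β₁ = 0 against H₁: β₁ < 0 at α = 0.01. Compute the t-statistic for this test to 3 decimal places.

MSE = SSE/(n − 2) = 724.08/254 = 2.85071.
SE(β̂₁) = √(MSE/Sₓₓ) = √(2.85071/1359) = 0.0458001.
t = -0.0819 / 0.0458001 = -1.788.
df = n − 2 = 254.
One-sided p ≈ 0.0375, which is ≥ 0.01, so fail to reject H₀.
The data do not give significant evidence that the true slope on weekly hours worked is negative.

t = -1.788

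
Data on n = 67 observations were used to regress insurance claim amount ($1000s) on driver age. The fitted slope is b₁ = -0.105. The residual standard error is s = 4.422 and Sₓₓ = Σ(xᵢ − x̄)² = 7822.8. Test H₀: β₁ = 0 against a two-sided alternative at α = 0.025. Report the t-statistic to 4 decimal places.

t = -2.1002

SE(b₁) = s/√Sₓₓ = 4.422/√7822.8 = 0.0499963.
t = -0.105 / 0.0499963 = -2.1002.
df = n − 2 = 65.
Two-sided p ≈ 0.0396, which is ≥ 0.025, so fail to reject H₀.
The data do not give significant evidence of an association between driver age and insurance claim amount.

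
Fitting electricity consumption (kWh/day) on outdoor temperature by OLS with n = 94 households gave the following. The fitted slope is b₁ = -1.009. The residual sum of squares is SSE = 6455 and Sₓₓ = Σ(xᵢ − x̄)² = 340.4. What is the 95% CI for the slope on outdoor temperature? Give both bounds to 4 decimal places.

MSE = SSE/(n − 2) = 6455/92 = 70.163.
SE(b₁) = √(MSE/Sₓₓ) = √(70.163/340.4) = 0.454004.
df = n − 2 = 92.
t* = t_{0.025, 92} = 1.986086.
Margin = t* × SE = 1.986086 × 0.454004 = 0.901691.
CI: -1.009 ± 0.901691 → (-1.9107, -0.1073).
With 95% confidence, each one-unit increase in outdoor temperature is associated with a change of between -1.9107 and -0.1073 kWh/day in electricity consumption.

(-1.9107, -0.1073)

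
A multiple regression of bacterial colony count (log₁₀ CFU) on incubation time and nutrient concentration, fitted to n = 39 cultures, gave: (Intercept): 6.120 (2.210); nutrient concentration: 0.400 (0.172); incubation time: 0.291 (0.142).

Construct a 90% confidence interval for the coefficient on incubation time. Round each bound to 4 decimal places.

(0.0513, 0.5307)

Read off: b = 0.291, SE = 0.142 for incubation time.
df = n − k − 1 = 39 − 2 − 1 = 36.
t* = t_{0.05, 36} = 1.688298.
Margin = t* × SE = 1.688298 × 0.142 = 0.239738.
CI: 0.291 ± 0.239738 → (0.0513, 0.5307).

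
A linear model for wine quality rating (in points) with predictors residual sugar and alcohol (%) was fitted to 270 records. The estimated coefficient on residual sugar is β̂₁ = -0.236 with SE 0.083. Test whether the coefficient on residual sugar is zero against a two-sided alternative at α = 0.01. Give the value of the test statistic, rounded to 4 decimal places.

H₀: β₁ = 0 vs H₁: β₁ ≠ 0.
t = (β̂₁ − β₁⁰)/SE = -0.236 / 0.083 = -2.8434.
df = n − k − 1 = 270 − 2 − 1 = 267.
Two-sided p ≈ 0.0048, which is < 0.01, so reject H₀.
There is evidence that residual sugar is associated with wine quality rating, holding the other predictors fixed.

t = -2.8434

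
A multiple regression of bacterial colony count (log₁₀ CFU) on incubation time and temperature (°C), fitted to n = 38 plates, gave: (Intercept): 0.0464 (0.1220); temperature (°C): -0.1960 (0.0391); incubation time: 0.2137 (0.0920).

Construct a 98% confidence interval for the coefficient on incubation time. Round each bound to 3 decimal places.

(-0.011, 0.438)

Read off: b = 0.2137, SE = 0.0920 for incubation time.
df = n − k − 1 = 38 − 2 − 1 = 35.
t* = t_{0.01, 35} = 2.437723.
Margin = t* × SE = 2.437723 × 0.0920 = 0.22427.
CI: 0.2137 ± 0.22427 → (-0.011, 0.438).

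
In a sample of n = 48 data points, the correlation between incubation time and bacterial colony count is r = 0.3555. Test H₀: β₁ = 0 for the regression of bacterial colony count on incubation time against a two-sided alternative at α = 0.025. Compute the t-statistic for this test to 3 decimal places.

t = 2.580

t = r·√(n − 2)/√(1 − r²) = 0.3555·√46/√0.87362 = 2.580.
df = n − 2 = 46.
Two-sided p ≈ 0.0132, which is < 0.025, so reject H₀.
There is evidence of a linear association between incubation time and bacterial colony count.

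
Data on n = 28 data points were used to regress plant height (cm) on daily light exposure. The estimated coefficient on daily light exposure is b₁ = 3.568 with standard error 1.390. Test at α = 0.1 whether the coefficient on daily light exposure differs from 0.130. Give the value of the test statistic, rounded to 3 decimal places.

H₀: β₁ = 0.130 vs H₁: β₁ ≠ 0.130.
t = (b₁ − β₁⁰)/SE = (3.568 − 0.130) / 1.390 = 2.473.
df = n − 2 = 28 − 2 = 26.
Two-sided p ≈ 0.0202, which is < 0.1, so reject H₀.
There is evidence that the true slope on daily light exposure differs from 0.130 cm per unit.

t = 2.473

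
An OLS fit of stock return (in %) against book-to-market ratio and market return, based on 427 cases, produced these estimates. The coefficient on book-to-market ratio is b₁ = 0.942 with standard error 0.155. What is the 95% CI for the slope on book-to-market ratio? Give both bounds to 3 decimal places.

df = n − k − 1 = 427 − 2 − 1 = 424.
t* = t_{0.025, 424} = 1.965575.
Margin = t* × SE = 1.965575 × 0.155 = 0.30466.
CI: 0.942 ± 0.30466 → (0.637, 1.247).
With 95% confidence, each one-unit increase in book-to-market ratio is associated with a change of between 0.637 and 1.247 % in stock return, holding the other predictors fixed.

(0.637, 1.247)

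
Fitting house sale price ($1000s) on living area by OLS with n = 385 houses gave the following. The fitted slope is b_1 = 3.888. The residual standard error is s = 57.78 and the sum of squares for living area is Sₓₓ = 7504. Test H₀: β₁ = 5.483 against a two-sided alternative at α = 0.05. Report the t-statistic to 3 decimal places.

SE(b_1) = s/√Sₓₓ = 57.78/√7504 = 0.667008.
t = (3.888 − 5.483) / 0.667008 = -2.391.
df = n − 2 = 383.
Two-sided p ≈ 0.0173, which is < 0.05, so reject H₀.
There is evidence that the true slope on living area differs from 5.483 $1000s per unit.

t = -2.391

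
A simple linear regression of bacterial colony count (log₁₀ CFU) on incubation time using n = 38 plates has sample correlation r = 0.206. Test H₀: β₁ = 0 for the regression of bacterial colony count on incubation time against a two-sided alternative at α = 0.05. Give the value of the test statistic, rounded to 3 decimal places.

t = r·√(n − 2)/√(1 − r²) = 0.206·√36/√0.957564 = 1.263.
df = n − 2 = 36.
Two-sided p ≈ 0.2147, which is ≥ 0.05, so fail to reject H₀.
The data do not give significant evidence of a linear association between incubation time and bacterial colony count.

t = 1.263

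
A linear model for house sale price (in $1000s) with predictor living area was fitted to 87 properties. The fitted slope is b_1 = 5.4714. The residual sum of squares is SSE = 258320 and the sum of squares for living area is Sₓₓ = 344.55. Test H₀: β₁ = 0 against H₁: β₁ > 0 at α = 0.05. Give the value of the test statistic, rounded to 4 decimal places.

t = 1.8423

MSE = SSE/(n − 2) = 258320/85 = 3039.06.
SE(b_1) = √(MSE/Sₓₓ) = √(3039.06/344.55) = 2.96991.
t = 5.4714 / 2.96991 = 1.8423.
df = n − 2 = 85.
One-sided p ≈ 0.0345, which is < 0.05, so reject H₀.
There is evidence that the true slope on living area is positive.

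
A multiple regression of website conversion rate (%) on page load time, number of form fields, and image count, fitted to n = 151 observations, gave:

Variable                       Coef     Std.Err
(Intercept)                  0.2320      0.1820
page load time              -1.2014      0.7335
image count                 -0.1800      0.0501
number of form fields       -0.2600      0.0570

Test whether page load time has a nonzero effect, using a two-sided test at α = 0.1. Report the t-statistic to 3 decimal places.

t = -1.638

Read off: b = -1.2014, SE = 0.7335 for page load time.
H₀: β₁ = 0 vs H₁: β₁ ≠ 0.
t = -1.2014 / 0.7335 = -1.638.
df = n − k − 1 = 151 − 3 − 1 = 147.
Two-sided p ≈ 0.1036, which is ≥ 0.1, so fail to reject H₀.
The data do not give significant evidence of an association between page load time and website conversion rate, after adjusting for the other predictors.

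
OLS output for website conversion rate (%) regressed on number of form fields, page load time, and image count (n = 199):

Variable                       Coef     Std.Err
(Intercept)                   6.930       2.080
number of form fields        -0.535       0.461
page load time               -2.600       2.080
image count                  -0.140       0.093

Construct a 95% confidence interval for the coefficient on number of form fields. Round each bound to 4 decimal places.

(-1.4442, 0.3742)

Read off: b = -0.535, SE = 0.461 for number of form fields.
df = n − k − 1 = 199 − 3 − 1 = 195.
t* = t_{0.025, 195} = 1.972204.
Margin = t* × SE = 1.972204 × 0.461 = 0.909186.
CI: -0.535 ± 0.909186 → (-1.4442, 0.3742).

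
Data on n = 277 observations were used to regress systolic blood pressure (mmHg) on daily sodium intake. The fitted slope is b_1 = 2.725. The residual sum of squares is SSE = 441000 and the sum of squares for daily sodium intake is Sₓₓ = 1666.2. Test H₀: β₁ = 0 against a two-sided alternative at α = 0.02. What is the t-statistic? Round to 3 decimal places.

MSE = SSE/(n − 2) = 441000/275 = 1603.64.
SE(b_1) = √(MSE/Sₓₓ) = √(1603.64/1666.2) = 0.981046.
t = 2.725 / 0.981046 = 2.778.
df = n − 2 = 275.
Two-sided p ≈ 0.0059, which is < 0.02, so reject H₀.
There is evidence that daily sodium intake is associated with systolic blood pressure.

t = 2.778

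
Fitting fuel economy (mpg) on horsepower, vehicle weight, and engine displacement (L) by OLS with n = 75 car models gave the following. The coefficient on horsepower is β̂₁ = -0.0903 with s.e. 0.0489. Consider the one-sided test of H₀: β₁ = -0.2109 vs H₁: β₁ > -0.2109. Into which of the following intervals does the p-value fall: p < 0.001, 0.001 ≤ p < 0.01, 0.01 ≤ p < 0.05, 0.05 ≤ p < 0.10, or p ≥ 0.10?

0.001 ≤ p < 0.01

t = (-0.0903 − (-0.2109)) / 0.0489 = 2.466.
df = n − k − 1 = 75 − 3 − 1 = 71.
One-sided p = P(T_{71} > t) ≈ 0.0080.
So 0.001 ≤ p < 0.01.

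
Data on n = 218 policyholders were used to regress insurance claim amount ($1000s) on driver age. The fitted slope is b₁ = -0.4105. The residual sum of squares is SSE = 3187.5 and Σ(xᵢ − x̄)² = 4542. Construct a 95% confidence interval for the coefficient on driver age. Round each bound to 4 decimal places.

(-0.5228, -0.2982)

MSE = SSE/(n − 2) = 3187.5/216 = 14.7569.
SE(b₁) = √(MSE/Sₓₓ) = √(14.7569/4542) = 0.057.
df = n − 2 = 216.
t* = t_{0.025, 216} = 1.971007.
Margin = t* × SE = 1.971007 × 0.057 = 0.112347.
CI: -0.4105 ± 0.112347 → (-0.5228, -0.2982).
With 95% confidence, each one-unit increase in driver age is associated with a change of between -0.5228 and -0.2982 $1000s in insurance claim amount.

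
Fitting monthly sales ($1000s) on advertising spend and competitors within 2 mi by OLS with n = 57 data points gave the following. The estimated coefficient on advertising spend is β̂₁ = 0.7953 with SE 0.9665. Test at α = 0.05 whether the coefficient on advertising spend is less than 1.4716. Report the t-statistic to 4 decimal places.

H₀: β₁ = 1.4716 vs H₁: β₁ < 1.4716.
t = (β̂₁ − β₁⁰)/SE = (0.7953 − 1.4716) / 0.9665 = -0.6997.
df = n − k − 1 = 57 − 2 − 1 = 54.
One-sided p ≈ 0.2435, which is ≥ 0.05, so fail to reject H₀.
The data do not give significant evidence that the true slope on advertising spend is below 1.4716 $1000s per unit, holding the other predictors fixed.

t = -0.6997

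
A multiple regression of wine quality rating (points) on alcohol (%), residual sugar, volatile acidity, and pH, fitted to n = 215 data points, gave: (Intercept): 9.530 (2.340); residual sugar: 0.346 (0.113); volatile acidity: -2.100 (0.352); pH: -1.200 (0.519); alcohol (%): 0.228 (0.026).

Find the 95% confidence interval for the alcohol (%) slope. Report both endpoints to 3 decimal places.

Read off: b = 0.228, SE = 0.026 for alcohol (%).
df = n − k − 1 = 215 − 4 − 1 = 210.
t* = t_{0.025, 210} = 1.971325.
Margin = t* × SE = 1.971325 × 0.026 = 0.05125.
CI: 0.228 ± 0.05125 → (0.177, 0.279).

(0.177, 0.279)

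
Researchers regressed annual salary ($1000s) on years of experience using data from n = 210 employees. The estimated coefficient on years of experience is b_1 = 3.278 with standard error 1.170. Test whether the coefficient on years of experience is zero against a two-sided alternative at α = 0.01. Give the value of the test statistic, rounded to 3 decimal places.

H₀: β₁ = 0 vs H₁: β₁ ≠ 0.
t = (b_1 − β₁⁰)/SE = 3.278 / 1.170 = 2.802.
df = n − 2 = 210 − 2 = 208.
Two-sided p ≈ 0.0056, which is < 0.01, so reject H₀.
There is evidence that years of experience is associated with annual salary.

t = 2.802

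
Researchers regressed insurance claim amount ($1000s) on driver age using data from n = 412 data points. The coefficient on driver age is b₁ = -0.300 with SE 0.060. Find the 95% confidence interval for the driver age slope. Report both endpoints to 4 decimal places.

(-0.4179, -0.1821)

df = n − 2 = 412 − 2 = 410.
t* = t_{0.025, 410} = 1.965767.
Margin = t* × SE = 1.965767 × 0.060 = 0.117946.
CI: -0.300 ± 0.117946 → (-0.4179, -0.1821).
With 95% confidence, each one-unit increase in driver age is associated with a change of between -0.4179 and -0.1821 $1000s in insurance claim amount.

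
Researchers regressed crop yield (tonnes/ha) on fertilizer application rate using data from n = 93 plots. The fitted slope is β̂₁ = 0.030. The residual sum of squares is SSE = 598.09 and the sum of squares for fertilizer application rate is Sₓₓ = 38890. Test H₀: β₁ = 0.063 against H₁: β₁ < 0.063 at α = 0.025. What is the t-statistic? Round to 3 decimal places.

MSE = SSE/(n − 2) = 598.09/91 = 6.57242.
SE(β̂₁) = √(MSE/Sₓₓ) = √(6.57242/38890) = 0.013.
t = (0.030 − 0.063) / 0.013 = -2.538.
df = n − 2 = 91.
One-sided p ≈ 0.0064, which is < 0.025, so reject H₀.
There is evidence that the true slope on fertilizer application rate is below 0.063 tonnes/ha per unit.

t = -2.538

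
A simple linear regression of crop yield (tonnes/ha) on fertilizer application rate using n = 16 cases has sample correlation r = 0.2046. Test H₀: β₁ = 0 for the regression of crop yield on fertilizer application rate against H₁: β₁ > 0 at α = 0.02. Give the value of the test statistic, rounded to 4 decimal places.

t = r·√(n − 2)/√(1 − r²) = 0.2046·√14/√0.958139 = 0.7821.
df = n − 2 = 14.
One-sided p ≈ 0.2236, which is ≥ 0.02, so fail to reject H₀.
The data do not give significant evidence of a linear association between fertilizer application rate and crop yield.

t = 0.7821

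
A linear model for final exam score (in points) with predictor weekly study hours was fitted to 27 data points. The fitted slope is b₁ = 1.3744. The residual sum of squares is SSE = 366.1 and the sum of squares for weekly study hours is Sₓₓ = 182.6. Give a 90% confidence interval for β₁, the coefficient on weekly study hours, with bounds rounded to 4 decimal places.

(0.8907, 1.8581)

MSE = SSE/(n − 2) = 366.1/25 = 14.644.
SE(b₁) = √(MSE/Sₓₓ) = √(14.644/182.6) = 0.283191.
df = n − 2 = 25.
t* = t_{0.05, 25} = 1.708141.
Margin = t* × SE = 1.708141 × 0.283191 = 0.483730.
CI: 1.3744 ± 0.483730 → (0.8907, 1.8581).
With 90% confidence, each one-unit increase in weekly study hours is associated with a change of between 0.8907 and 1.8581 points in final exam score.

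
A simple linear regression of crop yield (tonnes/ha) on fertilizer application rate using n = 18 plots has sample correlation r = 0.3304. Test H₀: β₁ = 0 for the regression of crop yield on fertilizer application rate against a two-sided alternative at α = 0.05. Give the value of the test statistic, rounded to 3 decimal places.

t = 1.400

t = r·√(n − 2)/√(1 − r²) = 0.3304·√16/√0.890836 = 1.400.
df = n − 2 = 16.
Two-sided p ≈ 0.1805, which is ≥ 0.05, so fail to reject H₀.
The data do not give significant evidence of a linear association between fertilizer application rate and crop yield.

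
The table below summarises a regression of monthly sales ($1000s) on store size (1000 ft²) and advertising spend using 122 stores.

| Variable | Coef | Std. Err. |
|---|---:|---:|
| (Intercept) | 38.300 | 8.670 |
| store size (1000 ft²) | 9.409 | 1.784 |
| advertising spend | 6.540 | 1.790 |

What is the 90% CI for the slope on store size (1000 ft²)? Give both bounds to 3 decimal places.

(6.452, 12.366)

Read off: b = 9.409, SE = 1.784 for store size (1000 ft²).
df = n − k − 1 = 122 − 2 − 1 = 119.
t* = t_{0.05, 119} = 1.657759.
Margin = t* × SE = 1.657759 × 1.784 = 2.95744.
CI: 9.409 ± 2.95744 → (6.452, 12.366).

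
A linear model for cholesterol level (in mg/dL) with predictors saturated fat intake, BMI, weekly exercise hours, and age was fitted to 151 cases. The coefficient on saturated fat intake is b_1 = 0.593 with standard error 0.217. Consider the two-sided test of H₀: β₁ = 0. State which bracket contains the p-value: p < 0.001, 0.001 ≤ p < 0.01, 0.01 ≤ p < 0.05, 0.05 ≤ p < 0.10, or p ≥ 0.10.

t = 0.593 / 0.217 = 2.733.
df = n − k − 1 = 151 − 4 − 1 = 146.
Two-sided p = 2·P(T_{146} > |t|) ≈ 0.0071.
So 0.001 ≤ p < 0.01.

0.001 ≤ p < 0.01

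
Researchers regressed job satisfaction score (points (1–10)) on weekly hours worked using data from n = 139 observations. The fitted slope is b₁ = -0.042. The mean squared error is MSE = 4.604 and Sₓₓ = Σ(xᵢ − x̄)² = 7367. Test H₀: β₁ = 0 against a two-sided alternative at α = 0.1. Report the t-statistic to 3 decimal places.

SE(b₁) = √(MSE/Sₓₓ) = √(4.604/7367) = 0.024999.
t = -0.042 / 0.024999 = -1.680.
df = n − 2 = 137.
Two-sided p ≈ 0.0952, which is < 0.1, so reject H₀.
There is evidence that weekly hours worked is associated with job satisfaction score.

t = -1.680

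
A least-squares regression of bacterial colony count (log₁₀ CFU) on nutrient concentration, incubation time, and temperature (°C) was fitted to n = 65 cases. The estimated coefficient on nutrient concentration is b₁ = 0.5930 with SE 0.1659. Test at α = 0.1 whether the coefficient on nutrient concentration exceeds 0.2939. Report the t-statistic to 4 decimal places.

H₀: β₁ = 0.2939 vs H₁: β₁ > 0.2939.
t = (b₁ − β₁⁰)/SE = (0.5930 − 0.2939) / 0.1659 = 1.8029.
df = n − k − 1 = 65 − 3 − 1 = 61.
One-sided p ≈ 0.0382, which is < 0.1, so reject H₀.
There is evidence that the true slope on nutrient concentration exceeds 0.2939 log₁₀ CFU per unit, holding the other predictors fixed.

t = 1.8029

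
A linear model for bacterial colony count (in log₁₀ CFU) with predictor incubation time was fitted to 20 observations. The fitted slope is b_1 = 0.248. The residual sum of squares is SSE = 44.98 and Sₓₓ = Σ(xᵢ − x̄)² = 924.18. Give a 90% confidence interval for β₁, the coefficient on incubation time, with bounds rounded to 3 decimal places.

(0.158, 0.338)

MSE = SSE/(n − 2) = 44.98/18 = 2.49889.
SE(b_1) = √(MSE/Sₓₓ) = √(2.49889/924.18) = 0.051999.
df = n − 2 = 18.
t* = t_{0.05, 18} = 1.734064.
Margin = t* × SE = 1.734064 × 0.051999 = 0.09017.
CI: 0.248 ± 0.09017 → (0.158, 0.338).
With 90% confidence, each one-unit increase in incubation time is associated with a change of between 0.158 and 0.338 log₁₀ CFU in bacterial colony count.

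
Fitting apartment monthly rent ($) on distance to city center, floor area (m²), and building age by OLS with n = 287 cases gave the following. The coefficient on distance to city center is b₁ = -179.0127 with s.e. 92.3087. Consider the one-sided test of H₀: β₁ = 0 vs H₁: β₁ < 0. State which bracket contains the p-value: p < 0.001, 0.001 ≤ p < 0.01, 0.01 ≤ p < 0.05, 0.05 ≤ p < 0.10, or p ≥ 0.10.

0.01 ≤ p < 0.05

t = -179.0127 / 92.3087 = -1.939.
df = n − k − 1 = 287 − 3 − 1 = 283.
One-sided p = P(T_{283} < t) ≈ 0.0267.
So 0.01 ≤ p < 0.05.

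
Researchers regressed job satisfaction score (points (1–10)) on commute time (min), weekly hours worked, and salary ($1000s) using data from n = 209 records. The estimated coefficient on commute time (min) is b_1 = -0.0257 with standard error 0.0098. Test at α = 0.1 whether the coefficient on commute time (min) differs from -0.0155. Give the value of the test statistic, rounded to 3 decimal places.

H₀: β₁ = -0.0155 vs H₁: β₁ ≠ -0.0155.
t = (b_1 − β₁⁰)/SE = (-0.0257 − (-0.0155)) / 0.0098 = -1.041.
df = n − k − 1 = 209 − 3 − 1 = 205.
Two-sided p ≈ 0.2992, which is ≥ 0.1, so fail to reject H₀.
The data are consistent with a true slope of -0.0155 points (1–10) per unit of commute time (min), holding the other predictors fixed.

t = -1.041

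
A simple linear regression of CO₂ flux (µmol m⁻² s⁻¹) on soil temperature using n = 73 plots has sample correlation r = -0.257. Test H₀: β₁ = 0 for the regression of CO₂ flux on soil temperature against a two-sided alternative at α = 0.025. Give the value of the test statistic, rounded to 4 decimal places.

t = r·√(n − 2)/√(1 − r²) = -0.257·√71/√0.933951 = -2.2408.
df = n − 2 = 71.
Two-sided p ≈ 0.0282, which is ≥ 0.025, so fail to reject H₀.
The data do not give significant evidence of a linear association between soil temperature and CO₂ flux.

t = -2.2408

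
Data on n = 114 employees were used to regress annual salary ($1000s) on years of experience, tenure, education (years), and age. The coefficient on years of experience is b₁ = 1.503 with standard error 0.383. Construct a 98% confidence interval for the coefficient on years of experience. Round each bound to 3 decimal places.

(0.599, 2.407)

df = n − k − 1 = 114 − 4 − 1 = 109.
t* = t_{0.01, 109} = 2.361046.
Margin = t* × SE = 2.361046 × 0.383 = 0.90428.
CI: 1.503 ± 0.90428 → (0.599, 2.407).
With 98% confidence, each one-unit increase in years of experience is associated with a change of between 0.599 and 2.407 $1000s in annual salary, holding the other predictors fixed.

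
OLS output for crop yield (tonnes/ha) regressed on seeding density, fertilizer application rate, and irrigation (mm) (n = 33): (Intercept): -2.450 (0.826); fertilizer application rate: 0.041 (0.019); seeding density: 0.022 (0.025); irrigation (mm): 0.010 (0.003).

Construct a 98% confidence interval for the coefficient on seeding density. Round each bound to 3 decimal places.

Read off: b = 0.022, SE = 0.025 for seeding density.
df = n − k − 1 = 33 − 3 − 1 = 29.
t* = t_{0.01, 29} = 2.462021.
Margin = t* × SE = 2.462021 × 0.025 = 0.06155.
CI: 0.022 ± 0.06155 → (-0.040, 0.084).

(-0.040, 0.084)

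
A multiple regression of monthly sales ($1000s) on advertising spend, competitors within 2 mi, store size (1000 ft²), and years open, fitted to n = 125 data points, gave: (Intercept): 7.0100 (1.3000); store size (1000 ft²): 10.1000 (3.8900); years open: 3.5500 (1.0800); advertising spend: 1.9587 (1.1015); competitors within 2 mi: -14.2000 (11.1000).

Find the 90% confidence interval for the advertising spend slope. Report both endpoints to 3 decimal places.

Read off: b = 1.9587, SE = 1.1015 for advertising spend.
df = n − k − 1 = 125 − 4 − 1 = 120.
t* = t_{0.05, 120} = 1.657651.
Margin = t* × SE = 1.657651 × 1.1015 = 1.82590.
CI: 1.9587 ± 1.82590 → (0.133, 3.785).

(0.133, 3.785)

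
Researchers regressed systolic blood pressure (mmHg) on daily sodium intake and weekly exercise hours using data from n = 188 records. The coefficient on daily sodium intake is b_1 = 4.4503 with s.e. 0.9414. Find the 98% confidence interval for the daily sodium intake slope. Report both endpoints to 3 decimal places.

df = n − k − 1 = 188 − 2 − 1 = 185.
t* = t_{0.01, 185} = 2.346673.
Margin = t* × SE = 2.346673 × 0.9414 = 2.20916.
CI: 4.4503 ± 2.20916 → (2.241, 6.659).
With 98% confidence, each one-unit increase in daily sodium intake is associated with a change of between 2.241 and 6.659 mmHg in systolic blood pressure, holding the other predictors fixed.

(2.241, 6.659)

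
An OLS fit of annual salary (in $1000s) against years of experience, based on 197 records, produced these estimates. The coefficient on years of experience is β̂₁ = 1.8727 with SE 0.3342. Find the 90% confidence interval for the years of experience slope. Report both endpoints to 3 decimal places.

(1.320, 2.425)

df = n − 2 = 197 − 2 = 195.
t* = t_{0.05, 195} = 1.652705.
Margin = t* × SE = 1.652705 × 0.3342 = 0.55233.
CI: 1.8727 ± 0.55233 → (1.320, 2.425).
With 90% confidence, each one-unit increase in years of experience is associated with a change of between 1.320 and 2.425 $1000s in annual salary.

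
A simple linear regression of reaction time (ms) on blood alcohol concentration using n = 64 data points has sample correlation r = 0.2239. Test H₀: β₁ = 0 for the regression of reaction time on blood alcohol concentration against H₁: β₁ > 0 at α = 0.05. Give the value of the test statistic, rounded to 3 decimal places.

t = r·√(n − 2)/√(1 − r²) = 0.2239·√62/√0.949869 = 1.809.
df = n − 2 = 62.
One-sided p ≈ 0.0377, which is < 0.05, so reject H₀.
There is evidence of a linear association between blood alcohol concentration and reaction time.

t = 1.809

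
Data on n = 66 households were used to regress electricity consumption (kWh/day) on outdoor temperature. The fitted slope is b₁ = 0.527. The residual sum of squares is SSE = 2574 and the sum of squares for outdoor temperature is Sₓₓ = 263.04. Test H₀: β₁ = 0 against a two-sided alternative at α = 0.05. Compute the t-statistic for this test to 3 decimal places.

MSE = SSE/(n − 2) = 2574/64 = 40.2188.
SE(b₁) = √(MSE/Sₓₓ) = √(40.2188/263.04) = 0.391024.
t = 0.527 / 0.391024 = 1.348.
df = n − 2 = 64.
Two-sided p ≈ 0.1825, which is ≥ 0.05, so fail to reject H₀.
The data do not give significant evidence of an association between outdoor temperature and electricity consumption.

t = 1.348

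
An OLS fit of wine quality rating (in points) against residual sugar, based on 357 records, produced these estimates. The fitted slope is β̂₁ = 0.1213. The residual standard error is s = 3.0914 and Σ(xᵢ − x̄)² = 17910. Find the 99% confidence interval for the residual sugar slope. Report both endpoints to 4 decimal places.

(0.0615, 0.1811)

SE(β̂₁) = s/√Sₓₓ = 3.0914/√17910 = 0.0230998.
df = n − 2 = 355.
t* = t_{0.005, 355} = 2.589749.
Margin = t* × SE = 2.589749 × 0.0230998 = 0.059823.
CI: 0.1213 ± 0.059823 → (0.0615, 0.1811).
With 99% confidence, each one-unit increase in residual sugar is associated with a change of between 0.0615 and 0.1811 points in wine quality rating.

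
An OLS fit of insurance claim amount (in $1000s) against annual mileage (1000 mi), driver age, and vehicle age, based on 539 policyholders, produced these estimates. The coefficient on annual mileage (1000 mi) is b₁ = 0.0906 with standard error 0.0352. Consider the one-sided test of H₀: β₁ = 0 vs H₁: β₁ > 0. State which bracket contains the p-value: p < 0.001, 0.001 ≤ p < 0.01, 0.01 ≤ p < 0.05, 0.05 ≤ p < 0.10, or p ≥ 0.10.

t = 0.0906 / 0.0352 = 2.574.
df = n − k − 1 = 539 − 3 − 1 = 535.
One-sided p = P(T_{535} > t) ≈ 0.0052.
So 0.001 ≤ p < 0.01.

0.001 ≤ p < 0.01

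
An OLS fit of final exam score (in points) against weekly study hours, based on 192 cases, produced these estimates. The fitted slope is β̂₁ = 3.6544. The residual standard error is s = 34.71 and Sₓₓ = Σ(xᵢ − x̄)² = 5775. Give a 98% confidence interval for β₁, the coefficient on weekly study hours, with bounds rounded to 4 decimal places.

SE(β̂₁) = s/√Sₓₓ = 34.71/√5775 = 0.45675.
df = n − 2 = 190.
t* = t_{0.01, 190} = 2.346134.
Margin = t* × SE = 2.346134 × 0.45675 = 1.071597.
CI: 3.6544 ± 1.071597 → (2.5828, 4.7260).
With 98% confidence, each one-unit increase in weekly study hours is associated with a change of between 2.5828 and 4.7260 points in final exam score.

(2.5828, 4.7260)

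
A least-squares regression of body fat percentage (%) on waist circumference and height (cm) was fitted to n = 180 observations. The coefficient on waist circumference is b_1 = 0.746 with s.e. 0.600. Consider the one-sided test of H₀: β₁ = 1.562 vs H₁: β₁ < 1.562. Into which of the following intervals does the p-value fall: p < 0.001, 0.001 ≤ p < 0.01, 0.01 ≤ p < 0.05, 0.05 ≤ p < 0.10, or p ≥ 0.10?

0.05 ≤ p < 0.10

t = (0.746 − 1.562) / 0.600 = -1.360.
df = n − k − 1 = 180 − 2 − 1 = 177.
One-sided p = P(T_{177} < t) ≈ 0.0878.
So 0.05 ≤ p < 0.10.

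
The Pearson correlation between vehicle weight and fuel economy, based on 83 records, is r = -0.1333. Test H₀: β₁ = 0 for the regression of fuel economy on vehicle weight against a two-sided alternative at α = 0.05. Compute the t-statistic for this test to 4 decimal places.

t = r·√(n − 2)/√(1 − r²) = -0.1333·√81/√0.982231 = -1.2105.
df = n − 2 = 81.
Two-sided p ≈ 0.2296, which is ≥ 0.05, so fail to reject H₀.
The data do not give significant evidence of a linear association between vehicle weight and fuel economy.

t = -1.2105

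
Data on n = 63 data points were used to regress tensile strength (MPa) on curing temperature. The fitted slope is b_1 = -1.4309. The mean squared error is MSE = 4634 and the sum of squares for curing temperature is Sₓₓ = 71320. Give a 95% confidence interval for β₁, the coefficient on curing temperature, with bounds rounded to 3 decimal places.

(-1.941, -0.921)

SE(b_1) = √(MSE/Sₓₓ) = √(4634/71320) = 0.254901.
df = n − 2 = 61.
t* = t_{0.025, 61} = 1.999624.
Margin = t* × SE = 1.999624 × 0.254901 = 0.50971.
CI: -1.4309 ± 0.50971 → (-1.941, -0.921).
With 95% confidence, each one-unit increase in curing temperature is associated with a change of between -1.941 and -0.921 MPa in tensile strength.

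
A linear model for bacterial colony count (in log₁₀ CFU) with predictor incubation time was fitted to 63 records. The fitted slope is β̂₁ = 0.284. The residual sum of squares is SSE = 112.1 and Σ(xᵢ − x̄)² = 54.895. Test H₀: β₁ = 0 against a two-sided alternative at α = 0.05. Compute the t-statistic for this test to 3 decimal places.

t = 1.552

MSE = SSE/(n − 2) = 112.1/61 = 1.8377.
SE(β̂₁) = √(MSE/Sₓₓ) = √(1.8377/54.895) = 0.182966.
t = 0.284 / 0.182966 = 1.552.
df = n − 2 = 61.
Two-sided p ≈ 0.1258, which is ≥ 0.05, so fail to reject H₀.
The data do not give significant evidence of an association between incubation time and bacterial colony count.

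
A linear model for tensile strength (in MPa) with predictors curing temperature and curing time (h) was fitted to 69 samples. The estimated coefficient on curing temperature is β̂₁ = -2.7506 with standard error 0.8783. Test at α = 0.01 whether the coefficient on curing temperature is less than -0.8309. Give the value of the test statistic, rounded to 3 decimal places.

H₀: β₁ = -0.8309 vs H₁: β₁ < -0.8309.
t = (β̂₁ − β₁⁰)/SE = (-2.7506 − (-0.8309)) / 0.8783 = -2.186.
df = n − k − 1 = 69 − 2 − 1 = 66.
One-sided p ≈ 0.0162, which is ≥ 0.01, so fail to reject H₀.
The data do not give significant evidence that the true slope on curing temperature is below -0.8309 MPa per unit, holding the other predictors fixed.

t = -2.186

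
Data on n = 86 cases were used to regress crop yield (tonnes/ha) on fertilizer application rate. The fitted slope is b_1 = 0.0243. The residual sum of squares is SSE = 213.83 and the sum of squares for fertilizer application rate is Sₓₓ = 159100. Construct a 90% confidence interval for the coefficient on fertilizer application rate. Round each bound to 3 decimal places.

MSE = SSE/(n − 2) = 213.83/84 = 2.5456.
SE(b_1) = √(MSE/Sₓₓ) = √(2.5456/159100) = 0.004.
df = n − 2 = 84.
t* = t_{0.05, 84} = 1.663197.
Margin = t* × SE = 1.663197 × 0.004 = 0.00665.
CI: 0.0243 ± 0.00665 → (0.018, 0.031).
With 90% confidence, each one-unit increase in fertilizer application rate is associated with a change of between 0.018 and 0.031 tonnes/ha in crop yield.

(0.018, 0.031)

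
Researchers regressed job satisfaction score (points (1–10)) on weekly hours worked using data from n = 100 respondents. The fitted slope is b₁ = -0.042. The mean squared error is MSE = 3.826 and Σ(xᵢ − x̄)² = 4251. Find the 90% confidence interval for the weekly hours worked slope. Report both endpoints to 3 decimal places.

SE(b₁) = √(MSE/Sₓₓ) = √(3.826/4251) = 0.0300004.
df = n − 2 = 98.
t* = t_{0.05, 98} = 1.660551.
Margin = t* × SE = 1.660551 × 0.0300004 = 0.04982.
CI: -0.042 ± 0.04982 → (-0.092, 0.008).
With 90% confidence, each one-unit increase in weekly hours worked is associated with a change of between -0.092 and 0.008 points (1–10) in job satisfaction score.

(-0.092, 0.008)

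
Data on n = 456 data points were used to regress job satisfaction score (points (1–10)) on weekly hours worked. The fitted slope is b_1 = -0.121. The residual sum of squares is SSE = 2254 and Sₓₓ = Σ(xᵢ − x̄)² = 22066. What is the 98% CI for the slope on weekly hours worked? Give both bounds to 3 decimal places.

(-0.156, -0.086)

MSE = SSE/(n − 2) = 2254/454 = 4.96476.
SE(b_1) = √(MSE/Sₓₓ) = √(4.96476/22066) = 0.0149999.
df = n − 2 = 454.
t* = t_{0.01, 454} = 2.33459.
Margin = t* × SE = 2.33459 × 0.0149999 = 0.03502.
CI: -0.121 ± 0.03502 → (-0.156, -0.086).
With 98% confidence, each one-unit increase in weekly hours worked is associated with a change of between -0.156 and -0.086 points (1–10) in job satisfaction score.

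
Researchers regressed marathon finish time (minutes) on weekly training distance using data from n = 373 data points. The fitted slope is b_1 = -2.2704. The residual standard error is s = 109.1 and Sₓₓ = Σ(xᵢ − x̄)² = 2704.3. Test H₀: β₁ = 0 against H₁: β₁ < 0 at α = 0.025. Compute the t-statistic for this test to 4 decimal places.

t = -1.0822

SE(b_1) = s/√Sₓₓ = 109.1/√2704.3 = 2.09796.
t = -2.2704 / 2.09796 = -1.0822.
df = n − 2 = 371.
One-sided p ≈ 0.1399, which is ≥ 0.025, so fail to reject H₀.
The data do not give significant evidence that the true slope on weekly training distance is negative.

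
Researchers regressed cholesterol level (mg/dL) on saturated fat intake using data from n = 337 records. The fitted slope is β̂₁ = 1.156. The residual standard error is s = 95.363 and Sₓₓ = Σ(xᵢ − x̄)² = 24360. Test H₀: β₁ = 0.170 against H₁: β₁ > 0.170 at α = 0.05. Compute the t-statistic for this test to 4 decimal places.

SE(β̂₁) = s/√Sₓₓ = 95.363/√24360 = 0.611.
t = (1.156 − 0.170) / 0.611 = 1.6137.
df = n − 2 = 335.
One-sided p ≈ 0.0538, which is ≥ 0.05, so fail to reject H₀.
The data do not give significant evidence that the true slope on saturated fat intake exceeds 0.170 mg/dL per unit.

t = 1.6137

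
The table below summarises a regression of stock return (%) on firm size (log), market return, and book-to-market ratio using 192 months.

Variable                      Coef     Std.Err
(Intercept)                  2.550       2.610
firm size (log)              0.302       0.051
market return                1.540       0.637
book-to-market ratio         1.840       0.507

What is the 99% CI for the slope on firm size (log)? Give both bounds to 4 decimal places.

Read off: b = 0.302, SE = 0.051 for firm size (log).
df = n − k − 1 = 192 − 3 − 1 = 188.
t* = t_{0.005, 188} = 2.602233.
Margin = t* × SE = 2.602233 × 0.051 = 0.132714.
CI: 0.302 ± 0.132714 → (0.1693, 0.4347).

(0.1693, 0.4347)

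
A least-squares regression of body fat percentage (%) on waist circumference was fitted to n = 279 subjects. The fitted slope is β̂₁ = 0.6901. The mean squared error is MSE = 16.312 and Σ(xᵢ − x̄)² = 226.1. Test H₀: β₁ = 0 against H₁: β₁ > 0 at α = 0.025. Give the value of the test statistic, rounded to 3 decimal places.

SE(β̂₁) = √(MSE/Sₓₓ) = √(16.312/226.1) = 0.268598.
t = 0.6901 / 0.268598 = 2.569.
df = n − 2 = 277.
One-sided p ≈ 0.0054, which is < 0.025, so reject H₀.
There is evidence that the true slope on waist circumference is positive.

t = 2.569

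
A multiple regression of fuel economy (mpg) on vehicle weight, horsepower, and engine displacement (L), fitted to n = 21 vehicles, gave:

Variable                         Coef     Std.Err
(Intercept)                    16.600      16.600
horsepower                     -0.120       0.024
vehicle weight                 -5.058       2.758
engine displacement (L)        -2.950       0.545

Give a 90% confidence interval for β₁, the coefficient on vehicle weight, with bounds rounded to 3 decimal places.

Read off: b = -5.058, SE = 2.758 for vehicle weight.
df = n − k − 1 = 21 − 3 − 1 = 17.
t* = t_{0.05, 17} = 1.739607.
Margin = t* × SE = 1.739607 × 2.758 = 4.79784.
CI: -5.058 ± 4.79784 → (-9.856, -0.260).

(-9.856, -0.260)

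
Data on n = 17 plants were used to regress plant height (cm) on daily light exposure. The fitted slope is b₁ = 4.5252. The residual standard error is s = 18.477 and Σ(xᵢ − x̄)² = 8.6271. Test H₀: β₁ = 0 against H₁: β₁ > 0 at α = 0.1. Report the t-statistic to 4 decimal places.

t = 0.7193

SE(b₁) = s/√Sₓₓ = 18.477/√8.6271 = 6.2907.
t = 4.5252 / 6.2907 = 0.7193.
df = n − 2 = 15.
One-sided p ≈ 0.2415, which is ≥ 0.1, so fail to reject H₀.
The data do not give significant evidence that the true slope on daily light exposure is positive.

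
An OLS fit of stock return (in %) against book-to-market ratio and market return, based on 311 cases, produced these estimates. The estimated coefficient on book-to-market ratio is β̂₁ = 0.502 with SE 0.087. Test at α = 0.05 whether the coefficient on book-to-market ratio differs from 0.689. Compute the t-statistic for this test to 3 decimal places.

H₀: β₁ = 0.689 vs H₁: β₁ ≠ 0.689.
t = (β̂₁ − β₁⁰)/SE = (0.502 − 0.689) / 0.087 = -2.149.
df = n − k − 1 = 311 − 2 − 1 = 308.
Two-sided p ≈ 0.0324, which is < 0.05, so reject H₀.
There is evidence that the true slope on book-to-market ratio differs from 0.689 % per unit, holding the other predictors fixed.

t = -2.149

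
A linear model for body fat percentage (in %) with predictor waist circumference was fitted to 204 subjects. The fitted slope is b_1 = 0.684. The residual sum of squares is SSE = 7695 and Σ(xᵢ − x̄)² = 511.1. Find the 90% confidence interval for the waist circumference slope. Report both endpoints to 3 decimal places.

(0.233, 1.135)

MSE = SSE/(n − 2) = 7695/202 = 38.0941.
SE(b_1) = √(MSE/Sₓₓ) = √(38.0941/511.1) = 0.273008.
df = n − 2 = 202.
t* = t_{0.05, 202} = 1.652432.
Margin = t* × SE = 1.652432 × 0.273008 = 0.45113.
CI: 0.684 ± 0.45113 → (0.233, 1.135).
With 90% confidence, each one-unit increase in waist circumference is associated with a change of between 0.233 and 1.135 % in body fat percentage.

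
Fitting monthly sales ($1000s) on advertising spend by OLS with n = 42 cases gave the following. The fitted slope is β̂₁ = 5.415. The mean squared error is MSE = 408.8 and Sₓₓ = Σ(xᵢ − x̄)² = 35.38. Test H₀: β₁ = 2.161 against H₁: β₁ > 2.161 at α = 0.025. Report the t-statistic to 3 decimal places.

SE(β̂₁) = √(MSE/Sₓₓ) = √(408.8/35.38) = 3.3992.
t = (5.415 − 2.161) / 3.3992 = 0.957.
df = n − 2 = 40.
One-sided p ≈ 0.1721, which is ≥ 0.025, so fail to reject H₀.
The data do not give significant evidence that the true slope on advertising spend exceeds 2.161 $1000s per unit.

t = 0.957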